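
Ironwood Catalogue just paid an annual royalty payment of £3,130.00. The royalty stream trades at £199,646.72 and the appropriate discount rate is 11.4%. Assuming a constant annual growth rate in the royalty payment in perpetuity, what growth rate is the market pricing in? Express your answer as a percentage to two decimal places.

9.68%

P = D₀(1+g)/(r−g) ⇒ P(r−g) = D₀(1+g) ⇒ g(P+D₀) = P·r − D₀
g = (P·r − D₀)/(P + D₀) = (£199,646.72×0.114 − £3,130.00) / (£199,646.72 + £3,130.00) = 0.096805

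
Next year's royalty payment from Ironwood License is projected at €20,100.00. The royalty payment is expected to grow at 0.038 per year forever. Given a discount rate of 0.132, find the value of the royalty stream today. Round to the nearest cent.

€213829.79

Growing perpetuity: P = D₁ / (r − g) = €20,100.0000 / (0.132 − 0.038) = €213,829.79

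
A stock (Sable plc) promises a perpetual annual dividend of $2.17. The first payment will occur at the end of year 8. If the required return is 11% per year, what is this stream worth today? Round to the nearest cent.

$9.50

Value at end of year 7: C / r = $2.17 / 0.11 = $19.7273
Discount to today: PV = $19.7273 / (1 + 0.11)^7 = $19.7273 / 2.076160 = $9.50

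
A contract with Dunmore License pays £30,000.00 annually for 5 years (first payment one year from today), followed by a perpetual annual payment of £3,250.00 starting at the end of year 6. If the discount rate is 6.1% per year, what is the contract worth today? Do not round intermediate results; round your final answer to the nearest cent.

PV of 5-year annuity: £30,000.00 × [1 − (1+0.061)^−5] / 0.061 = 126027.87339
Perpetuity value at year 5: £3,250.00 / 0.061 = 53278.68852
PV of perpetuity: 53278.68852 / (1+0.061)^5 = 39625.66891
Total PV = 126027.87339 + 39625.66891 = 165653.54230

£165653.54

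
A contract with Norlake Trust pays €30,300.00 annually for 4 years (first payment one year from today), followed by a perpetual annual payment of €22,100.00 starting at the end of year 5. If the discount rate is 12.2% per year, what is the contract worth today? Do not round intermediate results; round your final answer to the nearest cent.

PV of 4-year annuity: €30,300.00 × [1 − (1+0.122)^−4] / 0.122 = 91645.36593
Perpetuity value at year 4: €22,100.00 / 0.122 = 181147.54098
PV of perpetuity: 181147.54098 / (1+0.122)^4 = 114303.89125
Total PV = 91645.36593 + 114303.89125 = 205949.25718

€205949.26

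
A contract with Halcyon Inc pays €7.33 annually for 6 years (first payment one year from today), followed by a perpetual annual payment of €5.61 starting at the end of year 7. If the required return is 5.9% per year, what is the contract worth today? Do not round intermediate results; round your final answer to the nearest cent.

PV of 6-year annuity: €7.33 × [1 − (1+0.059)^−6] / 0.059 = 36.15751
Perpetuity value at year 6: €5.61 / 0.059 = 95.08475
PV of perpetuity: 95.08475 / (1+0.059)^6 = 67.41167
Total PV = 36.15751 + 67.41167 = 103.56918

€103.57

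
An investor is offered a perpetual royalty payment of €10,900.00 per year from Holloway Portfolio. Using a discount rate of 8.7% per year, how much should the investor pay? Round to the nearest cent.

Level perpetuity: PV = C / r = €10,900.00 / 0.087 = €125,287.36

€125287.36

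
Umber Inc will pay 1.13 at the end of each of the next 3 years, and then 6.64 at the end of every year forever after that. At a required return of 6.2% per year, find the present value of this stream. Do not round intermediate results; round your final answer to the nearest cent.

92.42

PV of 3-year annuity: 1.13 × [1 − (1+0.062)^−3] / 0.062 = 3.00936
Perpetuity value at year 3: 6.64 / 0.062 = 107.09677
PV of perpetuity: 107.09677 / (1+0.062)^3 = 89.41345
Total PV = 3.00936 + 89.41345 = 92.42281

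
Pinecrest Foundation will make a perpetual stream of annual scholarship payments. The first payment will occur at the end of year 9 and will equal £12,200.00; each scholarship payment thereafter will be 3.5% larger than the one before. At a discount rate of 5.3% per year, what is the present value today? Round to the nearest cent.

£448394.58

Value at end of year 8: C₁ / (r − g) = £12,200.00 / (0.053 − 0.035) = £677,777.7778
Discount to today: PV = £677,777.7778 / (1 + 0.053)^8 = £677,777.7778 / 1.511565 = £448,394.58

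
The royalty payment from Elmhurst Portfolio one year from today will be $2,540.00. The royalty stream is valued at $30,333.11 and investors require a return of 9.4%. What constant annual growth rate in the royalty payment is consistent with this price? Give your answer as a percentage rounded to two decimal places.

P = D₁/(r−g) ⇒ g = r − D₁/P = 0.094 − $2,540.00/$30,333.11 = 0.010263

1.03%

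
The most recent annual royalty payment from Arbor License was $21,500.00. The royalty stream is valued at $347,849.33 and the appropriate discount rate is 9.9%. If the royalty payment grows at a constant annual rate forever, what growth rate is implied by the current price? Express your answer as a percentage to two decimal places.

3.50%

P = D₀(1+g)/(r−g) ⇒ P(r−g) = D₀(1+g) ⇒ g(P+D₀) = P·r − D₀
g = (P·r − D₀)/(P + D₀) = ($347,849.33×0.099 − $21,500.00) / ($347,849.33 + $21,500.00) = 0.035027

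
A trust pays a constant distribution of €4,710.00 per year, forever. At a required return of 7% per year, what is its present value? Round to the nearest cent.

€67285.71

Level perpetuity: PV = C / r = €4,710.00 / 0.07 = €67,285.71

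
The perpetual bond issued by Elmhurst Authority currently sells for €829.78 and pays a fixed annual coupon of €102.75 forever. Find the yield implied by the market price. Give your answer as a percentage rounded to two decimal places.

12.38%

P = C/r ⇒ r = C/P = €102.75/€829.78 = 0.123828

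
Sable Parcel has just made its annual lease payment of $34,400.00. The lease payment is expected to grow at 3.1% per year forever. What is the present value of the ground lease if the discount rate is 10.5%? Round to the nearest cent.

$479275.68

D₁ = D₀ × (1 + g) = $34,400.00 × 1.031 = $35,466.4000
Growing perpetuity: P = D₁ / (r − g) = $35,466.4000 / (0.105 − 0.031) = $479,275.68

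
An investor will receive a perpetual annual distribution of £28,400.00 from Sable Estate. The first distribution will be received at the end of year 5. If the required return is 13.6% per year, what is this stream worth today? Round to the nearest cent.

Value at end of year 4: C / r = £28,400.00 / 0.136 = £208,823.5294
Discount to today: PV = £208,823.5294 / (1 + 0.136)^4 = £208,823.5294 / 1.665380 = £125,390.93

£125390.93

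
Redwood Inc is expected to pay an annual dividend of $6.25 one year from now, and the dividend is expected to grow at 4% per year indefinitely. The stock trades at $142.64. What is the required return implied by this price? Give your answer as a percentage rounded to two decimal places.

P = D₁/(r − g) ⇒ r = D₁/P + g = $6.2500/$142.64 + 0.04 = 0.043817 + 0.04 = 0.083817

8.38%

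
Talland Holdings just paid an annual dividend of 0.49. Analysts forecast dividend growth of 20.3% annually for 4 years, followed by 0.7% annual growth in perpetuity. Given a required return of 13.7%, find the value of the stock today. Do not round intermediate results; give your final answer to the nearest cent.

D_1 = 0.58947
D_2 = 0.70913
D_3 = 0.85309
D_4 = 1.02626
Terminal value at year 4: TV = D_4×(1+g_2)/(r−g_2) = 1.03345/0.13 = 7.94959
P_0 = D_1/(1+r)^1 + D_2/(1+r)^2 + D_3/(1+r)^3 + D_4/(1+r)^4 + TV/(1+r)^4
    = 0.51844 + 0.54854 + 0.58038 + 0.61407 + 4.75667 = 7.01810

7.02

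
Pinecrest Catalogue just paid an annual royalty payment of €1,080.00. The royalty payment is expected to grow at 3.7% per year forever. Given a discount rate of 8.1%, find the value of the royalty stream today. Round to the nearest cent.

D₁ = D₀ × (1 + g) = €1,080.00 × 1.037 = €1,119.9600
Growing perpetuity: P = D₁ / (r − g) = €1,119.9600 / (0.081 − 0.037) = €25,453.64

€25453.64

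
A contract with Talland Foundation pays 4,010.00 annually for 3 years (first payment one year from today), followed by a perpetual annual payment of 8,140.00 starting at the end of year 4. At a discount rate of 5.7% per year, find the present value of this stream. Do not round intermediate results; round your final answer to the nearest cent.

131705.92

PV of 3-year annuity: 4,010.00 × [1 − (1+0.057)^−3] / 0.057 = 10778.55153
Perpetuity value at year 3: 8,140.00 / 0.057 = 142807.01754
PV of perpetuity: 142807.01754 / (1+0.057)^3 = 120927.36432
Total PV = 10778.55153 + 120927.36432 = 131705.91585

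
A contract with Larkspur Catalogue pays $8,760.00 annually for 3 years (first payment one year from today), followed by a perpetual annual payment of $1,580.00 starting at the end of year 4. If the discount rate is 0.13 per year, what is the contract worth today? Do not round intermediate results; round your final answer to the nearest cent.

PV of 3-year annuity: $8,760.00 × [1 − (1+0.13)^−3] / 0.13 = 20683.69676
Perpetuity value at year 3: $1,580.00 / 0.13 = 12153.84615
PV of perpetuity: 12153.84615 / (1+0.13)^3 = 8423.22505
Total PV = 20683.69676 + 8423.22505 = 29106.92181

$29106.92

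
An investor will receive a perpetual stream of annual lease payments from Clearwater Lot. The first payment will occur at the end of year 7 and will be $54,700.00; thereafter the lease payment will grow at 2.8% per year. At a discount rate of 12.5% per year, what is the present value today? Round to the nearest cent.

Value at end of year 6: C₁ / (r − g) = $54,700.00 / (0.125 − 0.028) = $563,917.5258
Discount to today: PV = $563,917.5258 / (1 + 0.125)^6 = $563,917.5258 / 2.027287 = $278,163.70

$278163.70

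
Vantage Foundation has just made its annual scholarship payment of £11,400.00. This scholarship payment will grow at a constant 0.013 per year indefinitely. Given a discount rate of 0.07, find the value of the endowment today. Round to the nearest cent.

£202600.00

D₁ = D₀ × (1 + g) = £11,400.00 × 1.013 = £11,548.2000
Growing perpetuity: P = D₁ / (r − g) = £11,548.2000 / (0.07 − 0.013) = £202,600.00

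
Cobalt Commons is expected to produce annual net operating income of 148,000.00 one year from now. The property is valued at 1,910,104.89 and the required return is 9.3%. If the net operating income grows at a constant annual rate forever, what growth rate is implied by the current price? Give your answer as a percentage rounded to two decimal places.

P = D₁/(r−g) ⇒ g = r − D₁/P = 0.093 − 148,000.00/1,910,104.89 = 0.015517

1.55%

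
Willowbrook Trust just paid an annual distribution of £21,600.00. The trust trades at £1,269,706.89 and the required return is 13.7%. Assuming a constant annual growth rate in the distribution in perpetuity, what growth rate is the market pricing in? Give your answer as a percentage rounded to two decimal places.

11.80%

P = D₀(1+g)/(r−g) ⇒ P(r−g) = D₀(1+g) ⇒ g(P+D₀) = P·r − D₀
g = (P·r − D₀)/(P + D₀) = (£1,269,706.89×0.137 − £21,600.00) / (£1,269,706.89 + £21,600.00) = 0.117981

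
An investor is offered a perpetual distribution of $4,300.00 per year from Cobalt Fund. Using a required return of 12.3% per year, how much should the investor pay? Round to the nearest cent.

Level perpetuity: PV = C / r = $4,300.00 / 0.123 = $34,959.35

$34959.35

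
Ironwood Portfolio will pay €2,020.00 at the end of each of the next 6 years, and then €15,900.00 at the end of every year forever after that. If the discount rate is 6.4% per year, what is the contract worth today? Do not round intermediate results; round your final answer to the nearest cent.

€181034.46

PV of 6-year annuity: €2,020.00 × [1 − (1+0.064)^−6] / 0.064 = 9809.37639
Perpetuity value at year 6: €15,900.00 / 0.064 = 248437.50000
PV of perpetuity: 248437.50000 / (1+0.064)^6 = 171225.08189
Total PV = 9809.37639 + 171225.08189 = 181034.45828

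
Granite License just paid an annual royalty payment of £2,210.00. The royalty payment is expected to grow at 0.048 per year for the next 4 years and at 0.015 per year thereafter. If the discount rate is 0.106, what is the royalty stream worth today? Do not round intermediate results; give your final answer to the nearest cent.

D_1 = 2316.08000
D_2 = 2427.25184
D_3 = 2543.75993
D_4 = 2665.86040
Terminal value at year 4: TV = D_4×(1+g_2)/(r−g_2) = 2705.84831/0.091 = 29734.59682
P_0 = D_1/(1+r)^1 + D_2/(1+r)^2 + D_3/(1+r)^3 + D_4/(1+r)^4 + TV/(1+r)^4
    = 2094.10488 + 1984.28745 + 1880.22897 + 1781.62745 + 19871.99853 = 27612.24729

£27612.25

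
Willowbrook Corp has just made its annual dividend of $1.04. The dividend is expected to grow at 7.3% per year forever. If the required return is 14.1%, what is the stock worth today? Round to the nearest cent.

$16.41

D₁ = D₀ × (1 + g) = $1.04 × 1.073 = $1.1159
Growing perpetuity: P = D₁ / (r − g) = $1.1159 / (0.141 − 0.073) = $16.41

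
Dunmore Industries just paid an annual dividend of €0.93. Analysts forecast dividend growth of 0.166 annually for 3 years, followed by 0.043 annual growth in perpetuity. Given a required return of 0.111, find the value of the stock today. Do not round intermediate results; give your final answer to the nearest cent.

D_1 = 1.08438
D_2 = 1.26439
D_3 = 1.47428
Terminal value at year 3: TV = D_3×(1+g_2)/(r−g_2) = 1.53767/0.068 = 22.61278
P_0 = D_1/(1+r)^1 + D_2/(1+r)^2 + D_3/(1+r)^3 + TV/(1+r)^3
    = 0.97604 + 1.02436 + 1.07507 + 16.48966 = 19.56513

€19.57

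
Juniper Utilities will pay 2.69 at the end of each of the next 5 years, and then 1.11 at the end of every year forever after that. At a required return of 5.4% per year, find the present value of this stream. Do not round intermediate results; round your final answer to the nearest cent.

PV of 5-year annuity: 2.69 × [1 − (1+0.054)^−5] / 0.054 = 11.51863
Perpetuity value at year 5: 1.11 / 0.054 = 20.55556
PV of perpetuity: 20.55556 / (1+0.054)^5 = 15.80251
Total PV = 11.51863 + 15.80251 = 27.32115

27.32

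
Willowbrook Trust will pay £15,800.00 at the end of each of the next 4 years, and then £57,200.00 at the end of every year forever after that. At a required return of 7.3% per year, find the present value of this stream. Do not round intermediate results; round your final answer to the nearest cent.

PV of 4-year annuity: £15,800.00 × [1 − (1+0.073)^−4] / 0.073 = 53157.47367
Perpetuity value at year 4: £57,200.00 / 0.073 = 783561.64384
PV of perpetuity: 783561.64384 / (1+0.073)^4 = 591118.13156
Total PV = 53157.47367 + 591118.13156 = 644275.60523

£644275.61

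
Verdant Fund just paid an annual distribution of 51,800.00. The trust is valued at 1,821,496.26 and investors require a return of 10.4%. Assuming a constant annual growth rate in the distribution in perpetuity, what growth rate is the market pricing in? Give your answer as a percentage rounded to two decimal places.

P = D₀(1+g)/(r−g) ⇒ P(r−g) = D₀(1+g) ⇒ g(P+D₀) = P·r − D₀
g = (P·r − D₀)/(P + D₀) = (1,821,496.26×0.104 − 51,800.00) / (1,821,496.26 + 51,800.00) = 0.073472

7.35%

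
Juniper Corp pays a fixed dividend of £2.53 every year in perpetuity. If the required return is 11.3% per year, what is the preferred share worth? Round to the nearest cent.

£22.39

Level perpetuity: PV = C / r = £2.53 / 0.113 = £22.39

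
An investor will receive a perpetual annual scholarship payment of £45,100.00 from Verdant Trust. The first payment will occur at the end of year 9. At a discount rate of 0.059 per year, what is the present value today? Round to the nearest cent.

Value at end of year 8: C / r = £45,100.00 / 0.059 = £764,406.7797
Discount to today: PV = £764,406.7797 / (1 + 0.059)^8 = £764,406.7797 / 1.581859 = £483,233.29

£483233.29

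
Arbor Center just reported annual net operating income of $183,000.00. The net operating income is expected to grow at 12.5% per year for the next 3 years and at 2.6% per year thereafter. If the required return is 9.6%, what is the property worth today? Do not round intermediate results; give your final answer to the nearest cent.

D_1 = 205875.00000
D_2 = 231609.37500
D_3 = 260560.54688
Terminal value at year 3: TV = D_3×(1+g_2)/(r−g_2) = 267335.12109/0.07 = 3819073.15848
P_0 = D_1/(1+r)^1 + D_2/(1+r)^2 + D_3/(1+r)^3 + TV/(1+r)^3
    = 187842.15328 + 192812.42924 + 197914.21797 + 2900856.96622 = 3479425.76671

$3479425.77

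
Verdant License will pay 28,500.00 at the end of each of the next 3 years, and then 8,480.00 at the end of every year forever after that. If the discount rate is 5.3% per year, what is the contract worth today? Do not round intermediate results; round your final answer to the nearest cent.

214214.39

PV of 3-year annuity: 28,500.00 × [1 − (1+0.053)^−3] / 0.053 = 77178.33014
Perpetuity value at year 3: 8,480.00 / 0.053 = 160000.00000
PV of perpetuity: 160000.00000 / (1+0.053)^3 = 137036.06177
Total PV = 77178.33014 + 137036.06177 = 214214.39191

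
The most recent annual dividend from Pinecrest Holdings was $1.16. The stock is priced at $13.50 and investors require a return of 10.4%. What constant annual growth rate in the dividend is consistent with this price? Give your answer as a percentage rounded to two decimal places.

P = D₀(1+g)/(r−g) ⇒ P(r−g) = D₀(1+g) ⇒ g(P+D₀) = P·r − D₀
g = (P·r − D₀)/(P + D₀) = ($13.50×0.104 − $1.16) / ($13.50 + $1.16) = 0.016644

1.66%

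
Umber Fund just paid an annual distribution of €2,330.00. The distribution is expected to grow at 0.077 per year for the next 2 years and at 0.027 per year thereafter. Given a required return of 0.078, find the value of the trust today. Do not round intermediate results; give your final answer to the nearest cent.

€51486.31

D_1 = 2509.41000
D_2 = 2702.63457
Terminal value at year 2: TV = D_2×(1+g_2)/(r−g_2) = 2775.60570/0.051 = 54423.64124
P_0 = D_1/(1+r)^1 + D_2/(1+r)^2 + TV/(1+r)^2
    = 2327.83859 + 2325.67918 + 46832.79457 = 51486.31234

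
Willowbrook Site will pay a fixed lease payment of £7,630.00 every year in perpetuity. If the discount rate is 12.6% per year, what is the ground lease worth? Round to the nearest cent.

£60555.56

Level perpetuity: PV = C / r = £7,630.00 / 0.126 = £60,555.56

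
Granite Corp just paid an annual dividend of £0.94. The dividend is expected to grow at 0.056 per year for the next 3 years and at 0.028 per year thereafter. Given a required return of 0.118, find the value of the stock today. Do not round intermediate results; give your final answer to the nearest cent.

D_1 = 0.99264
D_2 = 1.04823
D_3 = 1.10693
Terminal value at year 3: TV = D_3×(1+g_2)/(r−g_2) = 1.13792/0.09 = 12.64358
P_0 = D_1/(1+r)^1 + D_2/(1+r)^2 + D_3/(1+r)^3 + TV/(1+r)^3
    = 0.88787 + 0.83863 + 0.79213 + 9.04784 = 11.56647

£11.57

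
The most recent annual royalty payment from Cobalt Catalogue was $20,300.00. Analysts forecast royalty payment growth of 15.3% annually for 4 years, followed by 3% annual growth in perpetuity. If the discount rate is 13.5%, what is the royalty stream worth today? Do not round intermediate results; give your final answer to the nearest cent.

$296540.12

D_1 = 23405.90000
D_2 = 26987.00270
D_3 = 31116.01411
D_4 = 35876.76427
Terminal value at year 4: TV = D_4×(1+g_2)/(r−g_2) = 36953.06720/0.105 = 351933.97334
P_0 = D_1/(1+r)^1 + D_2/(1+r)^2 + D_3/(1+r)^3 + D_4/(1+r)^4 + TV/(1+r)^4
    = 20621.93833 + 20948.98228 + 21281.21284 + 21618.71225 + 212069.27253 = 296540.11823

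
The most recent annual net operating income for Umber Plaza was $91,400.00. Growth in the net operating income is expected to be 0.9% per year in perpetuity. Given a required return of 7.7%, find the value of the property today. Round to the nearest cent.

$1356214.71

D₁ = D₀ × (1 + g) = $91,400.00 × 1.009 = $92,222.6000
Growing perpetuity: P = D₁ / (r − g) = $92,222.6000 / (0.077 − 0.009) = $1,356,214.71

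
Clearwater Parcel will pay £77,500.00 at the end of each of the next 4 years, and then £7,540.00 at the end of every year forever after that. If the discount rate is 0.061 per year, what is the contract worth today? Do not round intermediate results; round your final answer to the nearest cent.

£365471.28

PV of 4-year annuity: £77,500.00 × [1 − (1+0.061)^−4] / 0.061 = 267931.89865
Perpetuity value at year 4: £7,540.00 / 0.061 = 123606.55738
PV of perpetuity: 123606.55738 / (1+0.061)^4 = 97539.37653
Total PV = 267931.89865 + 97539.37653 = 365471.27517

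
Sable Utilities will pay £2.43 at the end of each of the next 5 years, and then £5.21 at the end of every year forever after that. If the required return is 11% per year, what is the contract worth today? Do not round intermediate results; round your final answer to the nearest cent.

£37.09

PV of 5-year annuity: £2.43 × [1 − (1+0.11)^−5] / 0.11 = 8.98103
Perpetuity value at year 5: £5.21 / 0.11 = 47.36364
PV of perpetuity: 47.36364 / (1+0.11)^5 = 28.10801
Total PV = 8.98103 + 28.10801 = 37.08904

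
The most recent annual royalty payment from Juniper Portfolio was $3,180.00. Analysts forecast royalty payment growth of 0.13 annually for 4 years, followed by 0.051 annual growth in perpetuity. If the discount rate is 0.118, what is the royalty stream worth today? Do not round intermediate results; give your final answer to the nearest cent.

D_1 = 3593.40000
D_2 = 4060.54200
D_3 = 4588.41246
D_4 = 5184.90608
Terminal value at year 4: TV = D_4×(1+g_2)/(r−g_2) = 5449.33629/0.067 = 81333.37746
P_0 = D_1/(1+r)^1 + D_2/(1+r)^2 + D_3/(1+r)^3 + D_4/(1+r)^4 + TV/(1+r)^4
    = 3214.13238 + 3248.63112 + 3283.50014 + 3318.74344 + 52059.69184 = 65124.69892

$65124.70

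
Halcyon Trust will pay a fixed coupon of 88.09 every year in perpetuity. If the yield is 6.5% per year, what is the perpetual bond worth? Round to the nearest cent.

1355.23

Level perpetuity: PV = C / r = 88.09 / 0.065 = 1,355.23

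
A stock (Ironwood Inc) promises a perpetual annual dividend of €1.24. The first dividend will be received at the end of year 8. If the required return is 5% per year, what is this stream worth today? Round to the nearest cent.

Value at end of year 7: C / r = €1.24 / 0.05 = €24.8000
Discount to today: PV = €24.8000 / (1 + 0.05)^7 = €24.8000 / 1.407100 = €17.62

€17.62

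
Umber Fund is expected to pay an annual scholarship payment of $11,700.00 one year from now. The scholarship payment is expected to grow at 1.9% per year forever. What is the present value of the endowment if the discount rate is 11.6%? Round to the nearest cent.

Growing perpetuity: P = D₁ / (r − g) = $11,700.0000 / (0.116 − 0.019) = $120,618.56

$120618.56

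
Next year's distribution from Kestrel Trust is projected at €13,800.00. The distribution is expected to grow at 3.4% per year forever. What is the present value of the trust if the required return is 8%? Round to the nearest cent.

€300000.00

Growing perpetuity: P = D₁ / (r − g) = €13,800.0000 / (0.08 − 0.034) = €300,000.00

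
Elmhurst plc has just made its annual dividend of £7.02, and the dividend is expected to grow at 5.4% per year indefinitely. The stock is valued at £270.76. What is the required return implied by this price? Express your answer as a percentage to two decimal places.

D₁ = £7.02 × 1.054 = £7.3991
P = D₁/(r − g) ⇒ r = D₁/P + g = £7.3991/£270.76 + 0.054 = 0.027327 + 0.054 = 0.081327

8.13%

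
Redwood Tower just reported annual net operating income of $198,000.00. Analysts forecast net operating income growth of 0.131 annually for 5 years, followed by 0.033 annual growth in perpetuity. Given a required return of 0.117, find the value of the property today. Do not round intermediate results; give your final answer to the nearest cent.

$3619246.28

D_1 = 223938.00000
D_2 = 253273.87800
D_3 = 286452.75602
D_4 = 323978.06706
D_5 = 366419.19384
Terminal value at year 5: TV = D_5×(1+g_2)/(r−g_2) = 378511.02724/0.084 = 4506083.65759
P_0 = D_1/(1+r)^1 + D_2/(1+r)^2 + D_3/(1+r)^3 + D_4/(1+r)^4 + D_5/(1+r)^5 + TV/(1+r)^5
    = 200481.64727 + 202994.39844 + 205538.64337 + 208114.77677 + 210723.19832 + 2591393.61742 = 3619246.28158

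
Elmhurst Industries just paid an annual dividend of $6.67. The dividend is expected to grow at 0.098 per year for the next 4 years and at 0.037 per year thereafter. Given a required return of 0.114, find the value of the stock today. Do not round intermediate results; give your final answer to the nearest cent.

D_1 = 7.32366
D_2 = 8.04138
D_3 = 8.82943
D_4 = 9.69472
Terminal value at year 4: TV = D_4×(1+g_2)/(r−g_2) = 10.05342/0.077 = 130.56393
P_0 = D_1/(1+r)^1 + D_2/(1+r)^2 + D_3/(1+r)^3 + D_4/(1+r)^4 + TV/(1+r)^4
    = 6.57420 + 6.47978 + 6.38671 + 6.29498 + 84.77786 = 110.51353

$110.51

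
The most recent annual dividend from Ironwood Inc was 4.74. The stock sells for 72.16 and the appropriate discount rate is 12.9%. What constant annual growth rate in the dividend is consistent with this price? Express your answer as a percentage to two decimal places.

P = D₀(1+g)/(r−g) ⇒ P(r−g) = D₀(1+g) ⇒ g(P+D₀) = P·r − D₀
g = (P·r − D₀)/(P + D₀) = (72.16×0.129 − 4.74) / (72.16 + 4.74) = 0.059410

5.94%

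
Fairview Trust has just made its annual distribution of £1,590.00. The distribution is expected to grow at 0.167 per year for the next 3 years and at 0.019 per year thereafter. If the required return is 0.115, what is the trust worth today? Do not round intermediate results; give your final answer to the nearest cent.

D_1 = 1855.53000
D_2 = 2165.40351
D_3 = 2527.02590
Terminal value at year 3: TV = D_3×(1+g_2)/(r−g_2) = 2575.03939/0.096 = 26823.32696
P_0 = D_1/(1+r)^1 + D_2/(1+r)^2 + D_3/(1+r)^3 + TV/(1+r)^3
    = 1664.15247 + 1741.76316 + 1822.99337 + 19350.31509 = 24579.22410

£24579.22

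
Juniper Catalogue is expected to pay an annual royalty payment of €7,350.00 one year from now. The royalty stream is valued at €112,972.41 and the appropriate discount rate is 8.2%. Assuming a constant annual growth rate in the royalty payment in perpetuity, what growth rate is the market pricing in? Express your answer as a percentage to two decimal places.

1.69%

P = D₁/(r−g) ⇒ g = r − D₁/P = 0.082 − €7,350.00/€112,972.41 = 0.016940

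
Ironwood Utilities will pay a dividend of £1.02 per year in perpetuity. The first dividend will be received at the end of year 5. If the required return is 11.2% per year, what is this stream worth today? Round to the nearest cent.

£5.96

Value at end of year 4: C / r = £1.02 / 0.112 = £9.1071
Discount to today: PV = £9.1071 / (1 + 0.112)^4 = £9.1071 / 1.529041 = £5.96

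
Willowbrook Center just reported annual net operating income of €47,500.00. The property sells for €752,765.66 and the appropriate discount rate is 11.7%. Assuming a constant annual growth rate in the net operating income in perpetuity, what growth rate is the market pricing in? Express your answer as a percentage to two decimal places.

5.07%

P = D₀(1+g)/(r−g) ⇒ P(r−g) = D₀(1+g) ⇒ g(P+D₀) = P·r − D₀
g = (P·r − D₀)/(P + D₀) = (€752,765.66×0.117 − €47,500.00) / (€752,765.66 + €47,500.00) = 0.050700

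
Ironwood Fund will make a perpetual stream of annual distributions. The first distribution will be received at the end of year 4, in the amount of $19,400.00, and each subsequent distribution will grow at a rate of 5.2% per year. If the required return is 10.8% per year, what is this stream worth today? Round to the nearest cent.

$254679.75

Value at end of year 3: C₁ / (r − g) = $19,400.00 / (0.108 − 0.052) = $346,428.5714
Discount to today: PV = $346,428.5714 / (1 + 0.108)^3 = $346,428.5714 / 1.360252 = $254,679.75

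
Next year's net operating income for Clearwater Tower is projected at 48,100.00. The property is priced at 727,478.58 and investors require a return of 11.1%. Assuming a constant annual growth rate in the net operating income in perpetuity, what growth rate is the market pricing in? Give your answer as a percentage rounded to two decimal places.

P = D₁/(r−g) ⇒ g = r − D₁/P = 0.111 − 48,100.00/727,478.58 = 0.044881

4.49%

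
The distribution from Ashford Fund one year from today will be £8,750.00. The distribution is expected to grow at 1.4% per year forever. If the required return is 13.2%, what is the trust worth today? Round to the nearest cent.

Growing perpetuity: P = D₁ / (r − g) = £8,750.0000 / (0.132 − 0.014) = £74,152.54

£74152.54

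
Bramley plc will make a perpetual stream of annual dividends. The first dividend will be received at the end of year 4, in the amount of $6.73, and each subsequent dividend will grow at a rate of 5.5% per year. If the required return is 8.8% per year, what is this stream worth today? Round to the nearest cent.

$158.35

Value at end of year 3: C₁ / (r − g) = $6.73 / (0.088 − 0.055) = $203.9394
Discount to today: PV = $203.9394 / (1 + 0.088)^3 = $203.9394 / 1.287913 = $158.35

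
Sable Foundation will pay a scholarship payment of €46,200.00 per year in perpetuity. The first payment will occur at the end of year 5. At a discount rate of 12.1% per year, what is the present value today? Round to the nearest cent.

Value at end of year 4: C / r = €46,200.00 / 0.121 = €381,818.1818
Discount to today: PV = €381,818.1818 / (1 + 0.121)^4 = €381,818.1818 / 1.579147 = €241,787.67

€241787.67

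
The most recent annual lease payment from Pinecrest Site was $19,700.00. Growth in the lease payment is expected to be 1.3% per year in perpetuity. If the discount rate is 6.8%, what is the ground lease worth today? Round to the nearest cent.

$362838.18

D₁ = D₀ × (1 + g) = $19,700.00 × 1.013 = $19,956.1000
Growing perpetuity: P = D₁ / (r − g) = $19,956.1000 / (0.068 − 0.013) = $362,838.18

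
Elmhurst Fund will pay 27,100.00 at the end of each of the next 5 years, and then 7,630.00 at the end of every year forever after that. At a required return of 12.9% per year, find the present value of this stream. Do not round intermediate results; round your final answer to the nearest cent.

PV of 5-year annuity: 27,100.00 × [1 − (1+0.129)^−5] / 0.129 = 95549.99558
Perpetuity value at year 5: 7,630.00 / 0.129 = 59147.28682
PV of perpetuity: 59147.28682 / (1+0.129)^5 = 32245.20320
Total PV = 95549.99558 + 32245.20320 = 127795.19877

127795.20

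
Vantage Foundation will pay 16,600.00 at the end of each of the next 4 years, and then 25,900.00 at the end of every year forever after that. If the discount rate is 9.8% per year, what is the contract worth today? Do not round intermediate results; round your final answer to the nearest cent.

234677.88

PV of 4-year annuity: 16,600.00 × [1 − (1+0.098)^−4] / 0.098 = 52848.38889
Perpetuity value at year 4: 25,900.00 / 0.098 = 264285.71429
PV of perpetuity: 264285.71429 / (1+0.098)^4 = 181829.49307
Total PV = 52848.38889 + 181829.49307 = 234677.88196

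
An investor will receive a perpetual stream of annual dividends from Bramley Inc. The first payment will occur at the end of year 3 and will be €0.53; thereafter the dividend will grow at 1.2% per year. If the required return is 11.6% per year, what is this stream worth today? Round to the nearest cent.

€4.09

Value at end of year 2: C₁ / (r − g) = €0.53 / (0.116 − 0.012) = €5.0962
Discount to today: PV = €5.0962 / (1 + 0.116)^2 = €5.0962 / 1.245456 = €4.09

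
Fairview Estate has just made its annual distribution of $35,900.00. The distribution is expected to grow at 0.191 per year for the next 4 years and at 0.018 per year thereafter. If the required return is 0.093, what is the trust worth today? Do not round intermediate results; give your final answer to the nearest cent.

D_1 = 42756.90000
D_2 = 50923.46790
D_3 = 60649.85027
D_4 = 72233.97167
Terminal value at year 4: TV = D_4×(1+g_2)/(r−g_2) = 73534.18316/0.075 = 980455.77547
P_0 = D_1/(1+r)^1 + D_2/(1+r)^2 + D_3/(1+r)^3 + D_4/(1+r)^4 + TV/(1+r)^4
    = 39118.84721 + 42626.30103 + 46448.23836 + 50612.85626 + 686985.16890 = 865791.41176

$865791.41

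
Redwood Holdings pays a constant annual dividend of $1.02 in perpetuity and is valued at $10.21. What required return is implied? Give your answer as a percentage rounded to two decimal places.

P = C/r ⇒ r = C/P = $1.02/$10.21 = 0.099902

9.99%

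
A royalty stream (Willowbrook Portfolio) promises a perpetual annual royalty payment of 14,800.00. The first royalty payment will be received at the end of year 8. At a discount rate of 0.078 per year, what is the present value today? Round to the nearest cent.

Value at end of year 7: C / r = 14,800.00 / 0.078 = 189,743.5897
Discount to today: PV = 189,743.5897 / (1 + 0.078)^7 = 189,743.5897 / 1.691731 = 112,159.43

112159.43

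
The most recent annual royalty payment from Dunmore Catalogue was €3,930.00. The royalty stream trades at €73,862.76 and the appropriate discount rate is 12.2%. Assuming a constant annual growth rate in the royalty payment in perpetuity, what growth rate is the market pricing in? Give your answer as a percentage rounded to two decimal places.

6.53%

P = D₀(1+g)/(r−g) ⇒ P(r−g) = D₀(1+g) ⇒ g(P+D₀) = P·r − D₀
g = (P·r − D₀)/(P + D₀) = (€73,862.76×0.122 − €3,930.00) / (€73,862.76 + €3,930.00) = 0.065318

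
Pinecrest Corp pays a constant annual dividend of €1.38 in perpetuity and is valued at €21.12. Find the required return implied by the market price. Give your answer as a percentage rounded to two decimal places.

6.53%

P = C/r ⇒ r = C/P = €1.38/€21.12 = 0.065341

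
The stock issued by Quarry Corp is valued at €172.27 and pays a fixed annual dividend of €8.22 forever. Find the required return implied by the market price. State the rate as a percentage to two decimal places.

4.77%

P = C/r ⇒ r = C/P = €8.22/€172.27 = 0.047716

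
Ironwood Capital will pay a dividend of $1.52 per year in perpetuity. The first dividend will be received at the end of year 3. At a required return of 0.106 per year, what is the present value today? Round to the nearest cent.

Value at end of year 2: C / r = $1.52 / 0.106 = $14.3396
Discount to today: PV = $14.3396 / (1 + 0.106)^2 = $14.3396 / 1.223236 = $11.72

$11.72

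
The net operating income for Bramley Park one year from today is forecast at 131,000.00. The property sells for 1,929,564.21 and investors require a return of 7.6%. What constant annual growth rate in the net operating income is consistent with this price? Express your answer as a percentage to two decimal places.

P = D₁/(r−g) ⇒ g = r − D₁/P = 0.076 − 131,000.00/1,929,564.21 = 0.008109

0.81%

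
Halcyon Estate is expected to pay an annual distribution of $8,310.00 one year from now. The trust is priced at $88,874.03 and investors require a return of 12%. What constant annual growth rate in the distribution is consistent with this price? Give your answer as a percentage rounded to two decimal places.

P = D₁/(r−g) ⇒ g = r − D₁/P = 0.12 − $8,310.00/$88,874.03 = 0.026497

2.65%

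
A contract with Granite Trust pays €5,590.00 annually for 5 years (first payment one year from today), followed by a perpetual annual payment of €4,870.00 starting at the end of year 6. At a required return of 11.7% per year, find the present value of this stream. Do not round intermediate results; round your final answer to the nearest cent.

€44238.78

PV of 5-year annuity: €5,590.00 × [1 − (1+0.117)^−5] / 0.117 = 20301.36194
Perpetuity value at year 5: €4,870.00 / 0.117 = 41623.93162
PV of perpetuity: 41623.93162 / (1+0.117)^5 = 23937.41416
Total PV = 20301.36194 + 23937.41416 = 44238.77610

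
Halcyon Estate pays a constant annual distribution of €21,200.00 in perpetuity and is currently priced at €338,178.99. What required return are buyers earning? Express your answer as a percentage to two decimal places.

6.27%

P = C/r ⇒ r = C/P = €21,200.00/€338,178.99 = 0.062689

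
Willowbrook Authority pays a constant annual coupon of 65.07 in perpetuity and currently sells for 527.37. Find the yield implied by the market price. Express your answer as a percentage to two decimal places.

P = C/r ⇒ r = C/P = 65.07/527.37 = 0.123386

12.34%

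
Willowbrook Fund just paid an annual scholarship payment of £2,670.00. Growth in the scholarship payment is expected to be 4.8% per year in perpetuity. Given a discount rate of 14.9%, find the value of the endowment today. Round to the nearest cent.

£27704.55

D₁ = D₀ × (1 + g) = £2,670.00 × 1.048 = £2,798.1600
Growing perpetuity: P = D₁ / (r − g) = £2,798.1600 / (0.149 − 0.048) = £27,704.55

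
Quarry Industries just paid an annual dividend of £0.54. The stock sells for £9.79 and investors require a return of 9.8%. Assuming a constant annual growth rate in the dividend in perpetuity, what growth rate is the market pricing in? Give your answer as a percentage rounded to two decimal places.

4.06%

P = D₀(1+g)/(r−g) ⇒ P(r−g) = D₀(1+g) ⇒ g(P+D₀) = P·r − D₀
g = (P·r − D₀)/(P + D₀) = (£9.79×0.098 − £0.54) / (£9.79 + £0.54) = 0.040602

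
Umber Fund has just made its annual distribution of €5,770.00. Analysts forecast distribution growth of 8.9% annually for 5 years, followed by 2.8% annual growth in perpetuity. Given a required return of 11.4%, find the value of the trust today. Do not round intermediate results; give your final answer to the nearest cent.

€88536.92

D_1 = 6283.53000
D_2 = 6842.76417
D_3 = 7451.77018
D_4 = 8114.97773
D_5 = 8837.21074
Terminal value at year 5: TV = D_5×(1+g_2)/(r−g_2) = 9084.65265/0.086 = 105635.49588
P_0 = D_1/(1+r)^1 + D_2/(1+r)^2 + D_3/(1+r)^3 + D_4/(1+r)^4 + D_5/(1+r)^5 + TV/(1+r)^5
    = 5640.51167 + 5513.92927 + 5390.18759 + 5269.22288 + 5150.97281 + 61572.09364 = 88536.91786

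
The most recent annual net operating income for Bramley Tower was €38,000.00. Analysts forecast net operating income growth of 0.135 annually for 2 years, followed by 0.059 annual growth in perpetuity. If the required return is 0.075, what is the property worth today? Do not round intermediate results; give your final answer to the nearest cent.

D_1 = 43130.00000
D_2 = 48952.55000
Terminal value at year 2: TV = D_2×(1+g_2)/(r−g_2) = 51840.75045/0.016 = 3240046.90313
P_0 = D_1/(1+r)^1 + D_2/(1+r)^2 + TV/(1+r)^2
    = 40120.93023 + 42360.23797 + 2803718.25041 = 2886199.41860

€2886199.42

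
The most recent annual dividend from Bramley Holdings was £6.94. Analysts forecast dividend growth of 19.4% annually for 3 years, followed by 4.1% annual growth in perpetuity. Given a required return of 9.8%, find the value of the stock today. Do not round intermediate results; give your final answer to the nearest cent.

D_1 = 8.28636
D_2 = 9.89391
D_3 = 11.81333
Terminal value at year 3: TV = D_3×(1+g_2)/(r−g_2) = 12.29768/0.057 = 215.74877
P_0 = D_1/(1+r)^1 + D_2/(1+r)^2 + D_3/(1+r)^3 + TV/(1+r)^3
    = 7.54678 + 8.20660 + 8.92412 + 162.98262 = 187.66012

£187.66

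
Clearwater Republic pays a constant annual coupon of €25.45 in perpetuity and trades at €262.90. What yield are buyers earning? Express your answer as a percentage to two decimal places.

P = C/r ⇒ r = C/P = €25.45/€262.90 = 0.096805

9.68%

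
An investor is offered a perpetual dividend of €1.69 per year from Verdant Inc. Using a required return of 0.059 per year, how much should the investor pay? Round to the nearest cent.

€28.64

Level perpetuity: PV = C / r = €1.69 / 0.059 = €28.64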